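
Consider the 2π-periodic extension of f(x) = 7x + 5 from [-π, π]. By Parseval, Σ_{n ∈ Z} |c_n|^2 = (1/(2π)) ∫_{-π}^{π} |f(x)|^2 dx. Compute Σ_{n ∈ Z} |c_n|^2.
Σ |c_n|^2 = 49π^2/3 + 25

Expand and integrate term by term over [-π, π]:
  ∫ (7x)^2 dx = 49·(2π^3/3); ∫ 2·7·(5)·x dx = 0 (odd integrand); ∫ 5^2 dx = 25·2π.
So (1/(2π)) ∫_{-π}^{π} (7x + 5)^2 dx = 49π^2/3 + 25 = 49π^2/3 + 25.
Parseval ⇒ Σ |c_n|^2 = 49π^2/3 + 25.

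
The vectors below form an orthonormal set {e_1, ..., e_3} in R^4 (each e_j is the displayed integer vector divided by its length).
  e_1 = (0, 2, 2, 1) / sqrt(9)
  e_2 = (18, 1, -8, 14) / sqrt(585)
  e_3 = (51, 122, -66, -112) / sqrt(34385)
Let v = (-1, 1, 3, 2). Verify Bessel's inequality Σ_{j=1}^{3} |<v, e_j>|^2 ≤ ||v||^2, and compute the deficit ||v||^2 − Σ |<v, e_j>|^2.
Σ |<v, e_j>|^2 = 7926/529; ||v||^2 = 15; deficit = 9/529

Write each e_j = u_j / sqrt(<u_j, u_j>) where u_j is the displayed integer vector. Then <v, e_j> = <v, u_j> / sqrt(<u_j, u_j>), so |<v, e_j>|^2 = <v, u_j>^2 / <u_j, u_j>.
Coefficients: <v, e_1> = 10/sqrt(9), <v, e_2> = -13/sqrt(585), <v, e_3> = -351/sqrt(34385).
Square and sum: Σ |<v, e_j>|^2 = 7926/529.
Compute ||v||^2 = v·v = 15.
Deficit = 15 − 7926/529 = 9/529 ≥ 0, confirming Bessel's inequality. (The deficit equals ||v − Σ <v,e_j> e_j||^2, the squared distance from v to span{e_j}.)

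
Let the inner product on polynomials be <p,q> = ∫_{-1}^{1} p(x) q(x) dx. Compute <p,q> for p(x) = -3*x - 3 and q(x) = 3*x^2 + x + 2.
<p,q> = -20

Expand the product: p(x)·q(x) = -9*x^3 - 12*x^2 - 9*x - 6.
∫_{-1}^{1} of each monomial x^k gives [2/(k+1) if k even, 0 if k odd]. Integrating term-by-term (or equivalently evaluating the antiderivative F(x) = -9*x^4/4 - 4*x^3 - 9*x^2/2 - 6*x at the endpoints):
  F(1) − F(−1) = -67/4 − (13/4) = -20.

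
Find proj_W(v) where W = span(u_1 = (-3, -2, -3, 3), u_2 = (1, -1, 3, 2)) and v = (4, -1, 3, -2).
proj_W(v) = (1215/449, 460/449, 1635/449, -585/449)

Set up U = [u_1 | ... | u_2] ∈ R^(4×2). The projector onto W = col(U) is P = U (U^T U)^(-1) U^T.
Compute U^T U =
  [31, -4]
  [-4, 15],
and U^T v = (-25, 10).
Solve U^T U · c = U^T v for the coefficients: c = (-335/449, 210/449). The projection is proj_W(v) = U c.
Check: (v - proj_W(v)) · u_1 = 0  (should be 0).
Check: (v - proj_W(v)) · u_2 = 0  (should be 0).
Result: proj_W(v) = (1215/449, 460/449, 1635/449, -585/449).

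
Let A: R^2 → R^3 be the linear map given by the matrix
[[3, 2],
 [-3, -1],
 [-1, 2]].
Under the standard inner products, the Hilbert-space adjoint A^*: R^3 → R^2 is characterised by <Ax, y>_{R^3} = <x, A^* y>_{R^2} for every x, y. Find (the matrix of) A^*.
A^* = A^T =
[[3, -3, -1],
 [2, -1, 2]]

For real matrices with standard dot products, the defining identity <Ax, y> = <x, A^* y> gives (Ax)^T y = x^T (A^*) y, i.e. x^T A^T y = x^T (A^*) y. Since this holds for all x, y, we must have A^* = A^T. Therefore
A^* =
[[3, -3, -1],
 [2, -1, 2]].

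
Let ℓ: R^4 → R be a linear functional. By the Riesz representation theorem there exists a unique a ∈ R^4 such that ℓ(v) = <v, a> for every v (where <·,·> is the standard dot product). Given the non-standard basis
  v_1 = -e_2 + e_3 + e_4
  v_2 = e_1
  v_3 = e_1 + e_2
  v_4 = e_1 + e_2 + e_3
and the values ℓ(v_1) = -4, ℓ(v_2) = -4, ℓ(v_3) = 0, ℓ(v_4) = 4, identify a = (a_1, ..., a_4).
a = (-4, 4, 4, -4)

Write a = (a_1, ..., a_4) in the standard basis. For each basis vector v_i, ℓ(v_i) = <v_i, a> is a linear equation in the a_j's. Collect the n equations into a matrix system V a = ℓ, where row i of V is v_i (expressed in the standard basis). Since V is invertible (lower-triangular with 1s on the diagonal, up to permutation), solve by back-substitution:
  V =
[[0, -1, 1, 1],
 [1, 0, 0, 0],
 [1, 1, 0, 0],
 [1, 1, 1, 0]]
  V a = (-4, -4, 0, 4)
Solving gives a = (-4, 4, 4, -4).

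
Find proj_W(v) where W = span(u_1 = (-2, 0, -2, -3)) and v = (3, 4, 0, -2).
proj_W(v) = (0, 0, 0, 0)

Set up U = [u_1 | ... | u_1] ∈ R^(4×1). The projector onto W = col(U) is P = U (U^T U)^(-1) U^T.
Compute U^T U =
  [17],
and U^T v = (0).
Solve U^T U · c = U^T v for the coefficients: c = (0). The projection is proj_W(v) = U c.
Check: (v - proj_W(v)) · u_1 = 0  (should be 0).
Result: proj_W(v) = (0, 0, 0, 0).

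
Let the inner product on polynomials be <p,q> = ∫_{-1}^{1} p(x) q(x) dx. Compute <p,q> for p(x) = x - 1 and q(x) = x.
<p,q> = 2/3

Expand the product: p(x)·q(x) = x^2 - x.
∫_{-1}^{1} of each monomial x^k gives [2/(k+1) if k even, 0 if k odd]. Integrating term-by-term (or equivalently evaluating the antiderivative F(x) = x^3/3 - x^2/2 at the endpoints):
  F(1) − F(−1) = -1/6 − (-5/6) = 2/3.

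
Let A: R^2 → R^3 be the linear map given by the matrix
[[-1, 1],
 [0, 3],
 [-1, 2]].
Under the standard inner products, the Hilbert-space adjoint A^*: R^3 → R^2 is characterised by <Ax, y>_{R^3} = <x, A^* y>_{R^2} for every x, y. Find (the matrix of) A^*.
A^* = A^T =
[[-1, 0, -1],
 [1, 3, 2]]

For real matrices with standard dot products, the defining identity <Ax, y> = <x, A^* y> gives (Ax)^T y = x^T (A^*) y, i.e. x^T A^T y = x^T (A^*) y. Since this holds for all x, y, we must have A^* = A^T. Therefore
A^* =
[[-1, 0, -1],
 [1, 3, 2]].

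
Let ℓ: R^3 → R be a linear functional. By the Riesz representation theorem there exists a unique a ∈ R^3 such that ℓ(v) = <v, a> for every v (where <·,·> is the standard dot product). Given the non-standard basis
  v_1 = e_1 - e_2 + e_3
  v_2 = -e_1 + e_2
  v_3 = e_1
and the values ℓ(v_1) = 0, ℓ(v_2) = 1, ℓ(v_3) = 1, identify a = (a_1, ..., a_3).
a = (1, 2, 1)

Write a = (a_1, ..., a_3) in the standard basis. For each basis vector v_i, ℓ(v_i) = <v_i, a> is a linear equation in the a_j's. Collect the n equations into a matrix system V a = ℓ, where row i of V is v_i (expressed in the standard basis). Since V is invertible (lower-triangular with 1s on the diagonal, up to permutation), solve by back-substitution:
  V =
[[1, -1, 1],
 [-1, 1, 0],
 [1, 0, 0]]
  V a = (0, 1, 1)
Solving gives a = (1, 2, 1).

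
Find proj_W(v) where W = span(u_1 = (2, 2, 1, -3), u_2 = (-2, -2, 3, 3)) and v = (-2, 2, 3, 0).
proj_W(v) = (0, 0, 3, 0)

Set up U = [u_1 | ... | u_2] ∈ R^(4×2). The projector onto W = col(U) is P = U (U^T U)^(-1) U^T.
Compute U^T U =
  [18, -14]
  [-14, 26],
and U^T v = (3, 9).
Solve U^T U · c = U^T v for the coefficients: c = (3/4, 3/4). The projection is proj_W(v) = U c.
Check: (v - proj_W(v)) · u_1 = 0  (should be 0).
Check: (v - proj_W(v)) · u_2 = 0  (should be 0).
Result: proj_W(v) = (0, 0, 3, 0).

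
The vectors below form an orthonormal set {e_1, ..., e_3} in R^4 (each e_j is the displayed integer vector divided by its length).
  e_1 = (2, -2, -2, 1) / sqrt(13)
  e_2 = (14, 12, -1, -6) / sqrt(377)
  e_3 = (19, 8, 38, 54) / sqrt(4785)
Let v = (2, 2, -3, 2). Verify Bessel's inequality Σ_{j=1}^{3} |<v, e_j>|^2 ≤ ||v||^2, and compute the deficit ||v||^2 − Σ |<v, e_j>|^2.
Σ |<v, e_j>|^2 = 567/55; ||v||^2 = 21; deficit = 588/55

Write each e_j = u_j / sqrt(<u_j, u_j>) where u_j is the displayed integer vector. Then <v, e_j> = <v, u_j> / sqrt(<u_j, u_j>), so |<v, e_j>|^2 = <v, u_j>^2 / <u_j, u_j>.
Coefficients: <v, e_1> = 8/sqrt(13), <v, e_2> = 43/sqrt(377), <v, e_3> = 48/sqrt(4785).
Square and sum: Σ |<v, e_j>|^2 = 567/55.
Compute ||v||^2 = v·v = 21.
Deficit = 21 − 567/55 = 588/55 ≥ 0, confirming Bessel's inequality. (The deficit equals ||v − Σ <v,e_j> e_j||^2, the squared distance from v to span{e_j}.)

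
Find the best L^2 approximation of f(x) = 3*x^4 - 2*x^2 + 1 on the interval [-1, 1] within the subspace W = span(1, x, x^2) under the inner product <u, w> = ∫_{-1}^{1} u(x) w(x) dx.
g(x) = 4*x^2/7 + 26/35

The best approximation g ∈ W is the orthogonal projection of f onto W. Writing g = a_0 + a_1 x + a_2 x^2, the coefficients solve the normal equations G · a = b where
  G_{ij} = <φ_i, φ_j> and b_i = <f, φ_i>, with φ_0 = 1, φ_1 = x, φ_2 = x^2.
G =
  [2, 0, 2/3]
  [0, 2/3, 0]
  [2/3, 0, 2/5],
b = (28/15, 0, 76/105).
Solving gives a_0 = 26/35, a_1 = 0, a_2 = 4/7, so
  g(x) = 4*x^2/7 + 26/35.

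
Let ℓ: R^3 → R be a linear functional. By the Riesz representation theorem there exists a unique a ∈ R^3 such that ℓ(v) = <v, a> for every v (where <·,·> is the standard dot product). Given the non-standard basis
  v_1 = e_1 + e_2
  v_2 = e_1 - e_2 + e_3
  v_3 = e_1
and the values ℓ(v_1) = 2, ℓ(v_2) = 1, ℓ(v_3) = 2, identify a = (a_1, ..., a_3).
a = (2, 0, -1)

Write a = (a_1, ..., a_3) in the standard basis. For each basis vector v_i, ℓ(v_i) = <v_i, a> is a linear equation in the a_j's. Collect the n equations into a matrix system V a = ℓ, where row i of V is v_i (expressed in the standard basis). Since V is invertible (lower-triangular with 1s on the diagonal, up to permutation), solve by back-substitution:
  V =
[[1, 1, 0],
 [1, -1, 1],
 [1, 0, 0]]
  V a = (2, 1, 2)
Solving gives a = (2, 0, -1).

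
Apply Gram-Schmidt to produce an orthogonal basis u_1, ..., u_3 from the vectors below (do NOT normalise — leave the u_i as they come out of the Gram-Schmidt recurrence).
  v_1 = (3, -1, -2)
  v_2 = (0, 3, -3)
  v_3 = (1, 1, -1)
Orthogonal basis:
  u_1 = (3, -1, -2)
  u_2 = (-9/14, 45/14, -18/7)
  u_3 = (1/3, 1/3, 1/3)

Apply the Gram-Schmidt recurrence
  u_1 = v_1
  u_i = v_i − Σ_{j<i} ((v_i · u_j) / (u_j · u_j)) · u_j.

Step by step this gives:
  u_1 = (3, -1, -2)
  u_2 = (-9/14, 45/14, -18/7)
  u_3 = (1/3, 1/3, 1/3)

Orthogonality check:
  u_2 · u_1 = 0 (should be 0)
  u_3 · u_1 = 0 (should be 0)
  u_3 · u_2 = 0 (should be 0)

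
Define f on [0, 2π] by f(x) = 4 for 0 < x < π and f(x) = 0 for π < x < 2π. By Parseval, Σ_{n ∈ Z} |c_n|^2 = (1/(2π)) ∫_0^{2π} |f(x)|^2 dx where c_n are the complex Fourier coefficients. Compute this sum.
Σ |c_n|^2 = 8

Parseval equates the L^2 energy of f (normalised by 1/(2π)) with the ℓ^2 sum of its Fourier coefficients: (1/(2π)) ∫_0^{2π} |f|^2 = Σ |c_n|^2.
Compute the left side: (1/(2π)) [∫_0^π 4^2 dx + ∫_π^{2π} 0^2 dx] = (1/(2π)) · (16π + 0π) = (16 + 0)/2 = 8.
So Σ_{n ∈ Z} |c_n|^2 = 8.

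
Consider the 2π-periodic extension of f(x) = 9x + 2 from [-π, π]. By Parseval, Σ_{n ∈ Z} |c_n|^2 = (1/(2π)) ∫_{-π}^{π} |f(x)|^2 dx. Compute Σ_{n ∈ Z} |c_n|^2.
Σ |c_n|^2 = 27π^2 + 4

Expand and integrate term by term over [-π, π]:
  ∫ (9x)^2 dx = 81·(2π^3/3); ∫ 2·9·(2)·x dx = 0 (odd integrand); ∫ 2^2 dx = 4·2π.
So (1/(2π)) ∫_{-π}^{π} (9x + 2)^2 dx = 81π^2/3 + 4 = 27π^2 + 4.
Parseval ⇒ Σ |c_n|^2 = 27π^2 + 4.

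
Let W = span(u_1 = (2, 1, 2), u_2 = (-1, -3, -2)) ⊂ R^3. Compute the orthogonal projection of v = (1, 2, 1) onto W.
proj_W(v) = (11/15, 28/15, 4/3)

Set up U = [u_1 | ... | u_2] ∈ R^(3×2). The projector onto W = col(U) is P = U (U^T U)^(-1) U^T.
Compute U^T U =
  [9, -9]
  [-9, 14],
and U^T v = (6, -9).
Solve U^T U · c = U^T v for the coefficients: c = (1/15, -3/5). The projection is proj_W(v) = U c.
Check: (v - proj_W(v)) · u_1 = 0  (should be 0).
Check: (v - proj_W(v)) · u_2 = 0  (should be 0).
Result: proj_W(v) = (11/15, 28/15, 4/3).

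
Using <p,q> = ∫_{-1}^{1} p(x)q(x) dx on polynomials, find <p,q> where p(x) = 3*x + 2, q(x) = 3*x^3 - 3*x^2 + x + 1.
<p,q> = 28/5

Expand the product: p(x)·q(x) = 9*x^4 - 3*x^3 - 3*x^2 + 5*x + 2.
∫_{-1}^{1} of each monomial x^k gives [2/(k+1) if k even, 0 if k odd]. Integrating term-by-term (or equivalently evaluating the antiderivative F(x) = 9*x^5/5 - 3*x^4/4 - x^3 + 5*x^2/2 + 2*x at the endpoints):
  F(1) − F(−1) = 91/20 − (-21/20) = 28/5.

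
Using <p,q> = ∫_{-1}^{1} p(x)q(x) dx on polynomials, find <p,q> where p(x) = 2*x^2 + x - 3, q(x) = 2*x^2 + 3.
<p,q> = -82/5

Expand the product: p(x)·q(x) = 4*x^4 + 2*x^3 + 3*x - 9.
∫_{-1}^{1} of each monomial x^k gives [2/(k+1) if k even, 0 if k odd]. Integrating term-by-term (or equivalently evaluating the antiderivative F(x) = 4*x^5/5 + x^4/2 + 3*x^2/2 - 9*x at the endpoints):
  F(1) − F(−1) = -31/5 − (51/5) = -82/5.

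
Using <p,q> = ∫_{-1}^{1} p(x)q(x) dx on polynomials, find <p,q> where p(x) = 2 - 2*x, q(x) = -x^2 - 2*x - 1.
<p,q> = -8/3

Expand the product: p(x)·q(x) = 2*x^3 + 2*x^2 - 2*x - 2.
∫_{-1}^{1} of each monomial x^k gives [2/(k+1) if k even, 0 if k odd]. Integrating term-by-term (or equivalently evaluating the antiderivative F(x) = x^4/2 + 2*x^3/3 - x^2 - 2*x at the endpoints):
  F(1) − F(−1) = -11/6 − (5/6) = -8/3.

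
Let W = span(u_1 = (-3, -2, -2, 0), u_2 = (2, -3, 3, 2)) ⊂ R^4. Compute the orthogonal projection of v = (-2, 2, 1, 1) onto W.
proj_W(v) = (-40/203, 45/58, -195/406, -85/203)

Set up U = [u_1 | ... | u_2] ∈ R^(4×2). The projector onto W = col(U) is P = U (U^T U)^(-1) U^T.
Compute U^T U =
  [17, -6]
  [-6, 26],
and U^T v = (0, -5).
Solve U^T U · c = U^T v for the coefficients: c = (-15/203, -85/406). The projection is proj_W(v) = U c.
Check: (v - proj_W(v)) · u_1 = 0  (should be 0).
Check: (v - proj_W(v)) · u_2 = 0  (should be 0).
Result: proj_W(v) = (-40/203, 45/58, -195/406, -85/203).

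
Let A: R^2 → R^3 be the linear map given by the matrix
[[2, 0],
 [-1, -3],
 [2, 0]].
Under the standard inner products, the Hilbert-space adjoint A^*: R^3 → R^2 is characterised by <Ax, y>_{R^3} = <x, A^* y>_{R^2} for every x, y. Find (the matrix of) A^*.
A^* = A^T =
[[2, -1, 2],
 [0, -3, 0]]

For real matrices with standard dot products, the defining identity <Ax, y> = <x, A^* y> gives (Ax)^T y = x^T (A^*) y, i.e. x^T A^T y = x^T (A^*) y. Since this holds for all x, y, we must have A^* = A^T. Therefore
A^* =
[[2, -1, 2],
 [0, -3, 0]].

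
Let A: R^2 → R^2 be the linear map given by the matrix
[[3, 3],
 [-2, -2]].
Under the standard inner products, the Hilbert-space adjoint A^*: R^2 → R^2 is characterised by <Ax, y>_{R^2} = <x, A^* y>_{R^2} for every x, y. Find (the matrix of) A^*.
A^* = A^T =
[[3, -2],
 [3, -2]]

For real matrices with standard dot products, the defining identity <Ax, y> = <x, A^* y> gives (Ax)^T y = x^T (A^*) y, i.e. x^T A^T y = x^T (A^*) y. Since this holds for all x, y, we must have A^* = A^T. Therefore
A^* =
[[3, -2],
 [3, -2]].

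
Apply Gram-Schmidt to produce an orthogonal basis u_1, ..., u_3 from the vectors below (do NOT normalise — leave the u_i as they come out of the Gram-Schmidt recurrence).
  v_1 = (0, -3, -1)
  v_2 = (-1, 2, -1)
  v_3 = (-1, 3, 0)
Orthogonal basis:
  u_1 = (0, -3, -1)
  u_2 = (-1, 1/2, -3/2)
  u_3 = (-2/7, -2/35, 6/35)

Apply the Gram-Schmidt recurrence
  u_1 = v_1
  u_i = v_i − Σ_{j<i} ((v_i · u_j) / (u_j · u_j)) · u_j.

Step by step this gives:
  u_1 = (0, -3, -1)
  u_2 = (-1, 1/2, -3/2)
  u_3 = (-2/7, -2/35, 6/35)

Orthogonality check:
  u_2 · u_1 = 0 (should be 0)
  u_3 · u_1 = 0 (should be 0)
  u_3 · u_2 = 0 (should be 0)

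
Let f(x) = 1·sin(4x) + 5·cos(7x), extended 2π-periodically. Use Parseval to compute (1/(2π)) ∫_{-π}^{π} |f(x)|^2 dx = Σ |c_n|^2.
Σ |c_n|^2 = 13

Expand |f|^2 and use orthogonality of {sin(nx), cos(mx)} on [-π, π]:
  ∫_{-π}^{π} sin(nx)^2 dx = π, ∫ cos(mx)^2 dx = π, and cross terms integrate to 0.
So ∫_{-π}^{π} f(x)^2 dx = 1^2 · π + 5^2 · π = (1 + 25)π.
Divide by 2π: (1 + 25)/2 = 13.
By Parseval, this equals Σ |c_n|^2.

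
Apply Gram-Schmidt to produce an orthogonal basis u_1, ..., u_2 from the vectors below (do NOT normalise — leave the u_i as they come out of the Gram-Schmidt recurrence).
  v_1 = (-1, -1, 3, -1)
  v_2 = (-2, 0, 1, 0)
Orthogonal basis:
  u_1 = (-1, -1, 3, -1)
  u_2 = (-19/12, 5/12, -1/4, 5/12)

Apply the Gram-Schmidt recurrence
  u_1 = v_1
  u_i = v_i − Σ_{j<i} ((v_i · u_j) / (u_j · u_j)) · u_j.

Step by step this gives:
  u_1 = (-1, -1, 3, -1)
  u_2 = (-19/12, 5/12, -1/4, 5/12)

Orthogonality check:
  u_2 · u_1 = 0 (should be 0)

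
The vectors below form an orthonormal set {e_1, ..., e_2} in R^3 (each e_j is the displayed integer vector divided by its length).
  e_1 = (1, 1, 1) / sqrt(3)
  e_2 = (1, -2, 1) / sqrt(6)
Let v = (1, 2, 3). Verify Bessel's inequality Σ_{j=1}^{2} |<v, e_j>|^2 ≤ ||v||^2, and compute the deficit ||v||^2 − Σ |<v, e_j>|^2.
Σ |<v, e_j>|^2 = 12; ||v||^2 = 14; deficit = 2

Write each e_j = u_j / sqrt(<u_j, u_j>) where u_j is the displayed integer vector. Then <v, e_j> = <v, u_j> / sqrt(<u_j, u_j>), so |<v, e_j>|^2 = <v, u_j>^2 / <u_j, u_j>.
Coefficients: <v, e_1> = 6/sqrt(3), <v, e_2> = 0/sqrt(6).
Square and sum: Σ |<v, e_j>|^2 = 12.
Compute ||v||^2 = v·v = 14.
Deficit = 14 − 12 = 2 ≥ 0, confirming Bessel's inequality. (The deficit equals ||v − Σ <v,e_j> e_j||^2, the squared distance from v to span{e_j}.)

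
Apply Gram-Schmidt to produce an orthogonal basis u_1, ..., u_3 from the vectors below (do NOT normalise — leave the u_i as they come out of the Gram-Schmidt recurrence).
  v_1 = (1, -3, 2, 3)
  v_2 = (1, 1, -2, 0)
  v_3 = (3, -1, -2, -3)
Orthogonal basis:
  u_1 = (1, -3, 2, 3)
  u_2 = (29/23, 5/23, -34/23, 18/23)
  u_3 = (36/17, -36/17, 0, -48/17)

Apply the Gram-Schmidt recurrence
  u_1 = v_1
  u_i = v_i − Σ_{j<i} ((v_i · u_j) / (u_j · u_j)) · u_j.

Step by step this gives:
  u_1 = (1, -3, 2, 3)
  u_2 = (29/23, 5/23, -34/23, 18/23)
  u_3 = (36/17, -36/17, 0, -48/17)

Orthogonality check:
  u_2 · u_1 = 0 (should be 0)
  u_3 · u_1 = 0 (should be 0)
  u_3 · u_2 = 0 (should be 0)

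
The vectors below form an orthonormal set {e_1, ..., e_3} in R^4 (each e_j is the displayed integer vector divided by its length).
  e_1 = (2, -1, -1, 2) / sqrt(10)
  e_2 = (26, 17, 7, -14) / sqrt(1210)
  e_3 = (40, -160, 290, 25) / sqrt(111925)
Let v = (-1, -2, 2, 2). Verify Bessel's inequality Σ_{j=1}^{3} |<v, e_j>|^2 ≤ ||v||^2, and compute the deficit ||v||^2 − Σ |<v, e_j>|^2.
Σ |<v, e_j>|^2 = 456/37; ||v||^2 = 13; deficit = 25/37

Write each e_j = u_j / sqrt(<u_j, u_j>) where u_j is the displayed integer vector. Then <v, e_j> = <v, u_j> / sqrt(<u_j, u_j>), so |<v, e_j>|^2 = <v, u_j>^2 / <u_j, u_j>.
Coefficients: <v, e_1> = 2/sqrt(10), <v, e_2> = -74/sqrt(1210), <v, e_3> = 910/sqrt(111925).
Square and sum: Σ |<v, e_j>|^2 = 456/37.
Compute ||v||^2 = v·v = 13.
Deficit = 13 − 456/37 = 25/37 ≥ 0, confirming Bessel's inequality. (The deficit equals ||v − Σ <v,e_j> e_j||^2, the squared distance from v to span{e_j}.)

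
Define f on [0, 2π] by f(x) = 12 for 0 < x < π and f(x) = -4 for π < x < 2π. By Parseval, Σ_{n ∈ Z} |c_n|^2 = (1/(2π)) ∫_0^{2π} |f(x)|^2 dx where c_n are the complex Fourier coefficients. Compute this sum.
Σ |c_n|^2 = 80

Parseval equates the L^2 energy of f (normalised by 1/(2π)) with the ℓ^2 sum of its Fourier coefficients: (1/(2π)) ∫_0^{2π} |f|^2 = Σ |c_n|^2.
Compute the left side: (1/(2π)) [∫_0^π 12^2 dx + ∫_π^{2π} (-4)^2 dx] = (1/(2π)) · (144π + 16π) = (144 + 16)/2 = 80.
So Σ_{n ∈ Z} |c_n|^2 = 80.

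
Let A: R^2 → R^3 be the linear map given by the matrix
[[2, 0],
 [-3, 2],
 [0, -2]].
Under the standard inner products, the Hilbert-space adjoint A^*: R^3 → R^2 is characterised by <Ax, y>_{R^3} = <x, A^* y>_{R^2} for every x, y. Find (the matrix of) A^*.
A^* = A^T =
[[2, -3, 0],
 [0, 2, -2]]

For real matrices with standard dot products, the defining identity <Ax, y> = <x, A^* y> gives (Ax)^T y = x^T (A^*) y, i.e. x^T A^T y = x^T (A^*) y. Since this holds for all x, y, we must have A^* = A^T. Therefore
A^* =
[[2, -3, 0],
 [0, 2, -2]].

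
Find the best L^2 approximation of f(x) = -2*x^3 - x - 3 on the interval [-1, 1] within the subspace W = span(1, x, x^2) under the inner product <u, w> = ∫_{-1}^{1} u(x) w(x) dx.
g(x) = -11*x/5 - 3

The best approximation g ∈ W is the orthogonal projection of f onto W. Writing g = a_0 + a_1 x + a_2 x^2, the coefficients solve the normal equations G · a = b where
  G_{ij} = <φ_i, φ_j> and b_i = <f, φ_i>, with φ_0 = 1, φ_1 = x, φ_2 = x^2.
G =
  [2, 0, 2/3]
  [0, 2/3, 0]
  [2/3, 0, 2/5],
b = (-6, -22/15, -2).
Solving gives a_0 = -3, a_1 = -11/5, a_2 = 0, so
  g(x) = -11*x/5 - 3.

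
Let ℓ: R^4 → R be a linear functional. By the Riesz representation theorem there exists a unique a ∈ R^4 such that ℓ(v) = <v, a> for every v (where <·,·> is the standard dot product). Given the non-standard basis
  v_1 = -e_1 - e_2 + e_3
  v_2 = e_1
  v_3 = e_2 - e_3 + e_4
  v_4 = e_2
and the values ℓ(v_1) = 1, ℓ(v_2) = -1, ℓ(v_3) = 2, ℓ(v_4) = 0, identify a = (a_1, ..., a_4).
a = (-1, 0, 0, 2)

Write a = (a_1, ..., a_4) in the standard basis. For each basis vector v_i, ℓ(v_i) = <v_i, a> is a linear equation in the a_j's. Collect the n equations into a matrix system V a = ℓ, where row i of V is v_i (expressed in the standard basis). Since V is invertible (lower-triangular with 1s on the diagonal, up to permutation), solve by back-substitution:
  V =
[[-1, -1, 1, 0],
 [1, 0, 0, 0],
 [0, 1, -1, 1],
 [0, 1, 0, 0]]
  V a = (1, -1, 2, 0)
Solving gives a = (-1, 0, 0, 2).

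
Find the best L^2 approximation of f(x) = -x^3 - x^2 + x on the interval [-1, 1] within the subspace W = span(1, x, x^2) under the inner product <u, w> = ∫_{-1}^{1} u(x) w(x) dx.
g(x) = -x^2 + 2*x/5

The best approximation g ∈ W is the orthogonal projection of f onto W. Writing g = a_0 + a_1 x + a_2 x^2, the coefficients solve the normal equations G · a = b where
  G_{ij} = <φ_i, φ_j> and b_i = <f, φ_i>, with φ_0 = 1, φ_1 = x, φ_2 = x^2.
G =
  [2, 0, 2/3]
  [0, 2/3, 0]
  [2/3, 0, 2/5],
b = (-2/3, 4/15, -2/5).
Solving gives a_0 = 0, a_1 = 2/5, a_2 = -1, so
  g(x) = -x^2 + 2*x/5.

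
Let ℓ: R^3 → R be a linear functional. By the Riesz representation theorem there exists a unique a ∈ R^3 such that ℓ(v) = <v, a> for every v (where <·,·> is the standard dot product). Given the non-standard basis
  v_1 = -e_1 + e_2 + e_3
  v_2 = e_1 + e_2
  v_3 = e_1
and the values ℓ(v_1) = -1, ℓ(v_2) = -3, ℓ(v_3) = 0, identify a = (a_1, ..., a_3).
a = (0, -3, 2)

Write a = (a_1, ..., a_3) in the standard basis. For each basis vector v_i, ℓ(v_i) = <v_i, a> is a linear equation in the a_j's. Collect the n equations into a matrix system V a = ℓ, where row i of V is v_i (expressed in the standard basis). Since V is invertible (lower-triangular with 1s on the diagonal, up to permutation), solve by back-substitution:
  V =
[[-1, 1, 1],
 [1, 1, 0],
 [1, 0, 0]]
  V a = (-1, -3, 0)
Solving gives a = (0, -3, 2).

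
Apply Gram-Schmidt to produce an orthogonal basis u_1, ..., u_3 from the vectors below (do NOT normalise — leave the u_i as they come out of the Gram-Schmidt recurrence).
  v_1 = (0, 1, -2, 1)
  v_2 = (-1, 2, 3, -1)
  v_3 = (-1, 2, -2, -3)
Orthogonal basis:
  u_1 = (0, 1, -2, 1)
  u_2 = (-1, 17/6, 4/3, -1/6)
  u_3 = (-38/65, 21/65, -101/65, -223/65)

Apply the Gram-Schmidt recurrence
  u_1 = v_1
  u_i = v_i − Σ_{j<i} ((v_i · u_j) / (u_j · u_j)) · u_j.

Step by step this gives:
  u_1 = (0, 1, -2, 1)
  u_2 = (-1, 17/6, 4/3, -1/6)
  u_3 = (-38/65, 21/65, -101/65, -223/65)

Orthogonality check:
  u_2 · u_1 = 0 (should be 0)
  u_3 · u_1 = 0 (should be 0)
  u_3 · u_2 = 0 (should be 0)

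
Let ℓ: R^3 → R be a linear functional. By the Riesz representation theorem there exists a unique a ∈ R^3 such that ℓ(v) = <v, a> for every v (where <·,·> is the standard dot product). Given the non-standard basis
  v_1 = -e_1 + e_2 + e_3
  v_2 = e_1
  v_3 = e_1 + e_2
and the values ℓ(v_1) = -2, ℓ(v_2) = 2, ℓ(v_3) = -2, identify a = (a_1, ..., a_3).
a = (2, -4, 4)

Write a = (a_1, ..., a_3) in the standard basis. For each basis vector v_i, ℓ(v_i) = <v_i, a> is a linear equation in the a_j's. Collect the n equations into a matrix system V a = ℓ, where row i of V is v_i (expressed in the standard basis). Since V is invertible (lower-triangular with 1s on the diagonal, up to permutation), solve by back-substitution:
  V =
[[-1, 1, 1],
 [1, 0, 0],
 [1, 1, 0]]
  V a = (-2, 2, -2)
Solving gives a = (2, -4, 4).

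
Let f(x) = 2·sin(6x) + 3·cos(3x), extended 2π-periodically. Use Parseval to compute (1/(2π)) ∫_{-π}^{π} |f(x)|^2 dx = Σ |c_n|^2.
Σ |c_n|^2 = 13/2

Expand |f|^2 and use orthogonality of {sin(nx), cos(mx)} on [-π, π]:
  ∫_{-π}^{π} sin(nx)^2 dx = π, ∫ cos(mx)^2 dx = π, and cross terms integrate to 0.
So ∫_{-π}^{π} f(x)^2 dx = 2^2 · π + 3^2 · π = (4 + 9)π.
Divide by 2π: (4 + 9)/2 = 13/2.
By Parseval, this equals Σ |c_n|^2.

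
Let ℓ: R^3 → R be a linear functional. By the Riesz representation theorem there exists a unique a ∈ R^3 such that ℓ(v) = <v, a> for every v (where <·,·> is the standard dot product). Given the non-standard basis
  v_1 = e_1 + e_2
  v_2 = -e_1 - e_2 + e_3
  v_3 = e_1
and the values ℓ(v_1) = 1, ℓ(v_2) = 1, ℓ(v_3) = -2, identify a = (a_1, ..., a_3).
a = (-2, 3, 2)

Write a = (a_1, ..., a_3) in the standard basis. For each basis vector v_i, ℓ(v_i) = <v_i, a> is a linear equation in the a_j's. Collect the n equations into a matrix system V a = ℓ, where row i of V is v_i (expressed in the standard basis). Since V is invertible (lower-triangular with 1s on the diagonal, up to permutation), solve by back-substitution:
  V =
[[1, 1, 0],
 [-1, -1, 1],
 [1, 0, 0]]
  V a = (1, 1, -2)
Solving gives a = (-2, 3, 2).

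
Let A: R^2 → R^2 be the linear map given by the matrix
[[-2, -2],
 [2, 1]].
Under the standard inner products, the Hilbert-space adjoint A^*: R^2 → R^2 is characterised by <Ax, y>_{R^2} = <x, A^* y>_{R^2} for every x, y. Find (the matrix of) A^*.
A^* = A^T =
[[-2, 2],
 [-2, 1]]

For real matrices with standard dot products, the defining identity <Ax, y> = <x, A^* y> gives (Ax)^T y = x^T (A^*) y, i.e. x^T A^T y = x^T (A^*) y. Since this holds for all x, y, we must have A^* = A^T. Therefore
A^* =
[[-2, 2],
 [-2, 1]].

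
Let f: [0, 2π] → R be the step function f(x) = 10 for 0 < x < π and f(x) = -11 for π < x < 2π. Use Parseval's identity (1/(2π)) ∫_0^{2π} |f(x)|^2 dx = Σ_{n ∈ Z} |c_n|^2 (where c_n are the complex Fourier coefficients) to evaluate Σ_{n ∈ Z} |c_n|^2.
Σ |c_n|^2 = 221/2

Parseval equates the L^2 energy of f (normalised by 1/(2π)) with the ℓ^2 sum of its Fourier coefficients: (1/(2π)) ∫_0^{2π} |f|^2 = Σ |c_n|^2.
Compute the left side: (1/(2π)) [∫_0^π 10^2 dx + ∫_π^{2π} (-11)^2 dx] = (1/(2π)) · (100π + 121π) = (100 + 121)/2 = 221/2.
So Σ_{n ∈ Z} |c_n|^2 = 221/2.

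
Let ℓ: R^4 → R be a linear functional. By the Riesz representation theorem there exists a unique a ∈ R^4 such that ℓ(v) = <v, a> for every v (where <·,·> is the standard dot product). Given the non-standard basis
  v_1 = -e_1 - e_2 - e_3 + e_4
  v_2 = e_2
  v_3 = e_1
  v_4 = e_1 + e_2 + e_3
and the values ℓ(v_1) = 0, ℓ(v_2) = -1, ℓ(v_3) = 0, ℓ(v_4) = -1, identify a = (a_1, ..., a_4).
a = (0, -1, 0, -1)

Write a = (a_1, ..., a_4) in the standard basis. For each basis vector v_i, ℓ(v_i) = <v_i, a> is a linear equation in the a_j's. Collect the n equations into a matrix system V a = ℓ, where row i of V is v_i (expressed in the standard basis). Since V is invertible (lower-triangular with 1s on the diagonal, up to permutation), solve by back-substitution:
  V =
[[-1, -1, -1, 1],
 [0, 1, 0, 0],
 [1, 0, 0, 0],
 [1, 1, 1, 0]]
  V a = (0, -1, 0, -1)
Solving gives a = (0, -1, 0, -1).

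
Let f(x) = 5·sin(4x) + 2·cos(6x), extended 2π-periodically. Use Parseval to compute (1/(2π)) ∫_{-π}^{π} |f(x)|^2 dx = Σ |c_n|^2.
Σ |c_n|^2 = 29/2

Expand |f|^2 and use orthogonality of {sin(nx), cos(mx)} on [-π, π]:
  ∫_{-π}^{π} sin(nx)^2 dx = π, ∫ cos(mx)^2 dx = π, and cross terms integrate to 0.
So ∫_{-π}^{π} f(x)^2 dx = 5^2 · π + 2^2 · π = (25 + 4)π.
Divide by 2π: (25 + 4)/2 = 29/2.
By Parseval, this equals Σ |c_n|^2.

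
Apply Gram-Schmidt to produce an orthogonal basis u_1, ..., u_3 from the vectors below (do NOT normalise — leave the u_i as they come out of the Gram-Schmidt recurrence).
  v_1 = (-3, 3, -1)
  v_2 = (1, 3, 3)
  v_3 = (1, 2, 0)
Orthogonal basis:
  u_1 = (-3, 3, -1)
  u_2 = (28/19, 48/19, 60/19)
  u_3 = (21/22, 7/11, -21/22)

Apply the Gram-Schmidt recurrence
  u_1 = v_1
  u_i = v_i − Σ_{j<i} ((v_i · u_j) / (u_j · u_j)) · u_j.

Step by step this gives:
  u_1 = (-3, 3, -1)
  u_2 = (28/19, 48/19, 60/19)
  u_3 = (21/22, 7/11, -21/22)

Orthogonality check:
  u_2 · u_1 = 0 (should be 0)
  u_3 · u_1 = 0 (should be 0)
  u_3 · u_2 = 0 (should be 0)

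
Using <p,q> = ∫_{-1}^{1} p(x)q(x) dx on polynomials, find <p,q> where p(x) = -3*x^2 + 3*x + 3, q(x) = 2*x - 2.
<p,q> = -4

Expand the product: p(x)·q(x) = -6*x^3 + 12*x^2 - 6.
∫_{-1}^{1} of each monomial x^k gives [2/(k+1) if k even, 0 if k odd]. Integrating term-by-term (or equivalently evaluating the antiderivative F(x) = -3*x^4/2 + 4*x^3 - 6*x at the endpoints):
  F(1) − F(−1) = -7/2 − (1/2) = -4.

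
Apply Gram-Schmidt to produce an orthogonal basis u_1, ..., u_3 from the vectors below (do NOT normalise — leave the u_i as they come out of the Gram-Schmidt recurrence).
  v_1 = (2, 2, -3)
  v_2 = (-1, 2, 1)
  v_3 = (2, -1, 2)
Orthogonal basis:
  u_1 = (2, 2, -3)
  u_2 = (-15/17, 36/17, 14/17)
  u_3 = (216/101, 27/101, 162/101)

Apply the Gram-Schmidt recurrence
  u_1 = v_1
  u_i = v_i − Σ_{j<i} ((v_i · u_j) / (u_j · u_j)) · u_j.

Step by step this gives:
  u_1 = (2, 2, -3)
  u_2 = (-15/17, 36/17, 14/17)
  u_3 = (216/101, 27/101, 162/101)

Orthogonality check:
  u_2 · u_1 = 0 (should be 0)
  u_3 · u_1 = 0 (should be 0)
  u_3 · u_2 = 0 (should be 0)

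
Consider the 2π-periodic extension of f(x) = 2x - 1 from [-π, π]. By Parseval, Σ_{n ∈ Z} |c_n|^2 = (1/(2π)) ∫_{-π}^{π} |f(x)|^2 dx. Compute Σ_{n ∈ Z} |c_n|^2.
Σ |c_n|^2 = 4π^2/3 + 1

Expand and integrate term by term over [-π, π]:
  ∫ (2x)^2 dx = 4·(2π^3/3); ∫ 2·2·(-1)·x dx = 0 (odd integrand); ∫ (-1)^2 dx = 1·2π.
So (1/(2π)) ∫_{-π}^{π} (2x - 1)^2 dx = 4π^2/3 + 1 = 4π^2/3 + 1.
Parseval ⇒ Σ |c_n|^2 = 4π^2/3 + 1.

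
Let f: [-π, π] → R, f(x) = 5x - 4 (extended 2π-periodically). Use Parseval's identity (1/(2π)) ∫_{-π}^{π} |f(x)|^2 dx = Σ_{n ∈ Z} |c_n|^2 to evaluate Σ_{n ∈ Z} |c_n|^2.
Σ |c_n|^2 = 25π^2/3 + 16

Expand and integrate term by term over [-π, π]:
  ∫ (5x)^2 dx = 25·(2π^3/3); ∫ 2·5·(-4)·x dx = 0 (odd integrand); ∫ (-4)^2 dx = 16·2π.
So (1/(2π)) ∫_{-π}^{π} (5x - 4)^2 dx = 25π^2/3 + 16 = 25π^2/3 + 16.
Parseval ⇒ Σ |c_n|^2 = 25π^2/3 + 16.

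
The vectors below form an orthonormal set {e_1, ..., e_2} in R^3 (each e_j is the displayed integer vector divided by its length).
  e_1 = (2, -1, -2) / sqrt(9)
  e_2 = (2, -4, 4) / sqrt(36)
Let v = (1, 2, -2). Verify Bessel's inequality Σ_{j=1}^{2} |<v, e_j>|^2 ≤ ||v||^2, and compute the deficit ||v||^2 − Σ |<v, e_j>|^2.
Σ |<v, e_j>|^2 = 65/9; ||v||^2 = 9; deficit = 16/9

Write each e_j = u_j / sqrt(<u_j, u_j>) where u_j is the displayed integer vector. Then <v, e_j> = <v, u_j> / sqrt(<u_j, u_j>), so |<v, e_j>|^2 = <v, u_j>^2 / <u_j, u_j>.
Coefficients: <v, e_1> = 4/sqrt(9), <v, e_2> = -14/sqrt(36).
Square and sum: Σ |<v, e_j>|^2 = 65/9.
Compute ||v||^2 = v·v = 9.
Deficit = 9 − 65/9 = 16/9 ≥ 0, confirming Bessel's inequality. (The deficit equals ||v − Σ <v,e_j> e_j||^2, the squared distance from v to span{e_j}.)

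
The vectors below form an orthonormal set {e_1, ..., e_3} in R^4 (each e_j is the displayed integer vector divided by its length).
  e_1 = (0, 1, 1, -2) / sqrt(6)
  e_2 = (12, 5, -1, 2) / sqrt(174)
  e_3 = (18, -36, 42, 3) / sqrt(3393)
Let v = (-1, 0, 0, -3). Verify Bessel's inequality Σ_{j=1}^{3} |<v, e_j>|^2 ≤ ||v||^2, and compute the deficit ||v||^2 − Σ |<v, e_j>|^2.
Σ |<v, e_j>|^2 = 105/13; ||v||^2 = 10; deficit = 25/13

Write each e_j = u_j / sqrt(<u_j, u_j>) where u_j is the displayed integer vector. Then <v, e_j> = <v, u_j> / sqrt(<u_j, u_j>), so |<v, e_j>|^2 = <v, u_j>^2 / <u_j, u_j>.
Coefficients: <v, e_1> = 6/sqrt(6), <v, e_2> = -18/sqrt(174), <v, e_3> = -27/sqrt(3393).
Square and sum: Σ |<v, e_j>|^2 = 105/13.
Compute ||v||^2 = v·v = 10.
Deficit = 10 − 105/13 = 25/13 ≥ 0, confirming Bessel's inequality. (The deficit equals ||v − Σ <v,e_j> e_j||^2, the squared distance from v to span{e_j}.)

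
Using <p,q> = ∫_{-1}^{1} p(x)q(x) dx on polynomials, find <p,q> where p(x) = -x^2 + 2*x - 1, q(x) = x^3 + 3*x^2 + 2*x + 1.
<p,q> = -12/5

Expand the product: p(x)·q(x) = -x^5 - x^4 + 3*x^3 - 1.
∫_{-1}^{1} of each monomial x^k gives [2/(k+1) if k even, 0 if k odd]. Integrating term-by-term (or equivalently evaluating the antiderivative F(x) = -x^6/6 - x^5/5 + 3*x^4/4 - x at the endpoints):
  F(1) − F(−1) = -37/60 − (107/60) = -12/5.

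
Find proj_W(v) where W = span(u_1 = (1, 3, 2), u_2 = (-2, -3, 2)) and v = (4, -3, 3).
proj_W(v) = (-16/21, -13/21, 38/21)

Set up U = [u_1 | ... | u_2] ∈ R^(3×2). The projector onto W = col(U) is P = U (U^T U)^(-1) U^T.
Compute U^T U =
  [14, -7]
  [-7, 17],
and U^T v = (1, 7).
Solve U^T U · c = U^T v for the coefficients: c = (22/63, 5/9). The projection is proj_W(v) = U c.
Check: (v - proj_W(v)) · u_1 = 0  (should be 0).
Check: (v - proj_W(v)) · u_2 = 0  (should be 0).
Result: proj_W(v) = (-16/21, -13/21, 38/21).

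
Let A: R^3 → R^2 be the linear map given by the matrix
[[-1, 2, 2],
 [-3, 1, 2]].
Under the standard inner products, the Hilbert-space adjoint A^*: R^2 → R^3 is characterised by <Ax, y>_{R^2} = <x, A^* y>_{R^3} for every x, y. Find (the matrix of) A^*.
A^* = A^T =
[[-1, -3],
 [2, 1],
 [2, 2]]

For real matrices with standard dot products, the defining identity <Ax, y> = <x, A^* y> gives (Ax)^T y = x^T (A^*) y, i.e. x^T A^T y = x^T (A^*) y. Since this holds for all x, y, we must have A^* = A^T. Therefore
A^* =
[[-1, -3],
 [2, 1],
 [2, 2]].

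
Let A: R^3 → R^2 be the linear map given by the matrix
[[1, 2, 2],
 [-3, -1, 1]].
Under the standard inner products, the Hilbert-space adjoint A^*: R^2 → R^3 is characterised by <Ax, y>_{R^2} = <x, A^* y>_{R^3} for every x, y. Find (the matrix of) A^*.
A^* = A^T =
[[1, -3],
 [2, -1],
 [2, 1]]

For real matrices with standard dot products, the defining identity <Ax, y> = <x, A^* y> gives (Ax)^T y = x^T (A^*) y, i.e. x^T A^T y = x^T (A^*) y. Since this holds for all x, y, we must have A^* = A^T. Therefore
A^* =
[[1, -3],
 [2, -1],
 [2, 1]].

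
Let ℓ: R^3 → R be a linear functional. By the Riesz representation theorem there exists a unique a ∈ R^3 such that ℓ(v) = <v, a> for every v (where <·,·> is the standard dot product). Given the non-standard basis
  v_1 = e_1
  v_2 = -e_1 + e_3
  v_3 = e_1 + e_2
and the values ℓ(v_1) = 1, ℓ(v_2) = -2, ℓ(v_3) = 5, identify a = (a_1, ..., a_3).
a = (1, 4, -1)

Write a = (a_1, ..., a_3) in the standard basis. For each basis vector v_i, ℓ(v_i) = <v_i, a> is a linear equation in the a_j's. Collect the n equations into a matrix system V a = ℓ, where row i of V is v_i (expressed in the standard basis). Since V is invertible (lower-triangular with 1s on the diagonal, up to permutation), solve by back-substitution:
  V =
[[1, 0, 0],
 [-1, 0, 1],
 [1, 1, 0]]
  V a = (1, -2, 5)
Solving gives a = (1, 4, -1).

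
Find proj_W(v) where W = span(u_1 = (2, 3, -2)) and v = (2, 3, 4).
proj_W(v) = (10/17, 15/17, -10/17)

Set up U = [u_1 | ... | u_1] ∈ R^(3×1). The projector onto W = col(U) is P = U (U^T U)^(-1) U^T.
Compute U^T U =
  [17],
and U^T v = (5).
Solve U^T U · c = U^T v for the coefficients: c = (5/17). The projection is proj_W(v) = U c.
Check: (v - proj_W(v)) · u_1 = 0  (should be 0).
Result: proj_W(v) = (10/17, 15/17, -10/17).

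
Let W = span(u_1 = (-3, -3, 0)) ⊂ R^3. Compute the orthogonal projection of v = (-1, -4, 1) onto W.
proj_W(v) = (-5/2, -5/2, 0)

Set up U = [u_1 | ... | u_1] ∈ R^(3×1). The projector onto W = col(U) is P = U (U^T U)^(-1) U^T.
Compute U^T U =
  [18],
and U^T v = (15).
Solve U^T U · c = U^T v for the coefficients: c = (5/6). The projection is proj_W(v) = U c.
Check: (v - proj_W(v)) · u_1 = 0  (should be 0).
Result: proj_W(v) = (-5/2, -5/2, 0).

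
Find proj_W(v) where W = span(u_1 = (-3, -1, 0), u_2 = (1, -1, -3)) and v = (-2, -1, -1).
proj_W(v) = (-209/106, -115/106, -51/53)

Set up U = [u_1 | ... | u_2] ∈ R^(3×2). The projector onto W = col(U) is P = U (U^T U)^(-1) U^T.
Compute U^T U =
  [10, -2]
  [-2, 11],
and U^T v = (7, 2).
Solve U^T U · c = U^T v for the coefficients: c = (81/106, 17/53). The projection is proj_W(v) = U c.
Check: (v - proj_W(v)) · u_1 = 0  (should be 0).
Check: (v - proj_W(v)) · u_2 = 0  (should be 0).
Result: proj_W(v) = (-209/106, -115/106, -51/53).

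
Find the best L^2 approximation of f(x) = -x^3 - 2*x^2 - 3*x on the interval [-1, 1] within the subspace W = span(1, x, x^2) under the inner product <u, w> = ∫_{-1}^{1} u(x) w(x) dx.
g(x) = -2*x^2 - 18*x/5

The best approximation g ∈ W is the orthogonal projection of f onto W. Writing g = a_0 + a_1 x + a_2 x^2, the coefficients solve the normal equations G · a = b where
  G_{ij} = <φ_i, φ_j> and b_i = <f, φ_i>, with φ_0 = 1, φ_1 = x, φ_2 = x^2.
G =
  [2, 0, 2/3]
  [0, 2/3, 0]
  [2/3, 0, 2/5],
b = (-4/3, -12/5, -4/5).
Solving gives a_0 = 0, a_1 = -18/5, a_2 = -2, so
  g(x) = -2*x^2 - 18*x/5.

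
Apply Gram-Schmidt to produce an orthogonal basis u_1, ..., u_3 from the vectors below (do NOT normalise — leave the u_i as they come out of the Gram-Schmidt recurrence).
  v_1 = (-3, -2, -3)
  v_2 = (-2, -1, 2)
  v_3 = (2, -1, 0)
Orthogonal basis:
  u_1 = (-3, -2, -3)
  u_2 = (-19/11, -9/11, 25/11)
  u_3 = (91/97, -156/97, 13/97)

Apply the Gram-Schmidt recurrence
  u_1 = v_1
  u_i = v_i − Σ_{j<i} ((v_i · u_j) / (u_j · u_j)) · u_j.

Step by step this gives:
  u_1 = (-3, -2, -3)
  u_2 = (-19/11, -9/11, 25/11)
  u_3 = (91/97, -156/97, 13/97)

Orthogonality check:
  u_2 · u_1 = 0 (should be 0)
  u_3 · u_1 = 0 (should be 0)
  u_3 · u_2 = 0 (should be 0)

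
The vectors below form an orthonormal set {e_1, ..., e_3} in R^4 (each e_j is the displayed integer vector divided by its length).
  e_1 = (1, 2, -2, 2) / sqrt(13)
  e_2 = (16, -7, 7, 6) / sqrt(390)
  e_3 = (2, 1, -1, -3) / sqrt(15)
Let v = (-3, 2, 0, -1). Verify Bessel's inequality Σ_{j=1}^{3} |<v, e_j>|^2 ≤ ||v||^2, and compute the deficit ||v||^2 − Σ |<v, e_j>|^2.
Σ |<v, e_j>|^2 = 12; ||v||^2 = 14; deficit = 2

Write each e_j = u_j / sqrt(<u_j, u_j>) where u_j is the displayed integer vector. Then <v, e_j> = <v, u_j> / sqrt(<u_j, u_j>), so |<v, e_j>|^2 = <v, u_j>^2 / <u_j, u_j>.
Coefficients: <v, e_1> = -1/sqrt(13), <v, e_2> = -68/sqrt(390), <v, e_3> = -1/sqrt(15).
Square and sum: Σ |<v, e_j>|^2 = 12.
Compute ||v||^2 = v·v = 14.
Deficit = 14 − 12 = 2 ≥ 0, confirming Bessel's inequality. (The deficit equals ||v − Σ <v,e_j> e_j||^2, the squared distance from v to span{e_j}.)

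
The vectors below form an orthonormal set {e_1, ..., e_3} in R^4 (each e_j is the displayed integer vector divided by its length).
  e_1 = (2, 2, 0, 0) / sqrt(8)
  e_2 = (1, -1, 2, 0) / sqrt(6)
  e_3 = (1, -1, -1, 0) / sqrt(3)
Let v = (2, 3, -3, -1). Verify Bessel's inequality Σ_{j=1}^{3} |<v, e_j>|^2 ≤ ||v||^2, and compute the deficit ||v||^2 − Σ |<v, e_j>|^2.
Σ |<v, e_j>|^2 = 22; ||v||^2 = 23; deficit = 1

Write each e_j = u_j / sqrt(<u_j, u_j>) where u_j is the displayed integer vector. Then <v, e_j> = <v, u_j> / sqrt(<u_j, u_j>), so |<v, e_j>|^2 = <v, u_j>^2 / <u_j, u_j>.
Coefficients: <v, e_1> = 10/sqrt(8), <v, e_2> = -7/sqrt(6), <v, e_3> = 2/sqrt(3).
Square and sum: Σ |<v, e_j>|^2 = 22.
Compute ||v||^2 = v·v = 23.
Deficit = 23 − 22 = 1 ≥ 0, confirming Bessel's inequality. (The deficit equals ||v − Σ <v,e_j> e_j||^2, the squared distance from v to span{e_j}.)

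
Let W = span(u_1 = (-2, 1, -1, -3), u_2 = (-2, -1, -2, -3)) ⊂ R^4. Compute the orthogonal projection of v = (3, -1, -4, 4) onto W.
proj_W(v) = (69/37, -219/74, -3/37, 207/74)

Set up U = [u_1 | ... | u_2] ∈ R^(4×2). The projector onto W = col(U) is P = U (U^T U)^(-1) U^T.
Compute U^T U =
  [15, 14]
  [14, 18],
and U^T v = (-15, -9).
Solve U^T U · c = U^T v for the coefficients: c = (-72/37, 75/74). The projection is proj_W(v) = U c.
Check: (v - proj_W(v)) · u_1 = 0  (should be 0).
Check: (v - proj_W(v)) · u_2 = 0  (should be 0).
Result: proj_W(v) = (69/37, -219/74, -3/37, 207/74).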